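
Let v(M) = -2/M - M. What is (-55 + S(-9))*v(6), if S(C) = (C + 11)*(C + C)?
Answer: 1729/3 ≈ 576.33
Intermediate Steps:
v(M) = -M - 2/M
S(C) = 2*C*(11 + C) (S(C) = (11 + C)*(2*C) = 2*C*(11 + C))
(-55 + S(-9))*v(6) = (-55 + 2*(-9)*(11 - 9))*(-1*6 - 2/6) = (-55 + 2*(-9)*2)*(-6 - 2*1/6) = (-55 - 36)*(-6 - 1/3) = -91*(-19/3) = 1729/3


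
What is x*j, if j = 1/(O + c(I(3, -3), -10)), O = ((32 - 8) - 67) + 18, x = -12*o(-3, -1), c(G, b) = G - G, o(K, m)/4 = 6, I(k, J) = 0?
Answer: 288/25 ≈ 11.520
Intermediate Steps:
o(K, m) = 24 (o(K, m) = 4*6 = 24)
c(G, b) = 0
x = -288 (x = -12*24 = -288)
O = -25 (O = (24 - 67) + 18 = -43 + 18 = -25)
j = -1/25 (j = 1/(-25 + 0) = 1/(-25) = -1/25 ≈ -0.040000)
x*j = -288*(-1/25) = 288/25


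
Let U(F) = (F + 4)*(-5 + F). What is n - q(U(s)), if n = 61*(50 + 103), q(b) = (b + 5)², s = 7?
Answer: 8604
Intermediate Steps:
U(F) = (-5 + F)*(4 + F) (U(F) = (4 + F)*(-5 + F) = (-5 + F)*(4 + F))
q(b) = (5 + b)²
n = 9333 (n = 61*153 = 9333)
n - q(U(s)) = 9333 - (5 + (-20 + 7² - 1*7))² = 9333 - (5 + (-20 + 49 - 7))² = 9333 - (5 + 22)² = 9333 - 1*27² = 9333 - 1*729 = 9333 - 729 = 8604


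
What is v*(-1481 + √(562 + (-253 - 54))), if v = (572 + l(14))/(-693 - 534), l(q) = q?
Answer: 867866/1227 - 586*√255/1227 ≈ 699.68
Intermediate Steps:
v = -586/1227 (v = (572 + 14)/(-693 - 534) = 586/(-1227) = 586*(-1/1227) = -586/1227 ≈ -0.47759)
v*(-1481 + √(562 + (-253 - 54))) = -586*(-1481 + √(562 + (-253 - 54)))/1227 = -586*(-1481 + √(562 - 307))/1227 = -586*(-1481 + √255)/1227 = 867866/1227 - 586*√255/1227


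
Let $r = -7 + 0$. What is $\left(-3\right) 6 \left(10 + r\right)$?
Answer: $-54$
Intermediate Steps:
$r = -7$
$\left(-3\right) 6 \left(10 + r\right) = \left(-3\right) 6 \left(10 - 7\right) = \left(-18\right) 3 = -54$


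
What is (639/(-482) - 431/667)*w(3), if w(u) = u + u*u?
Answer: -3803730/160747 ≈ -23.663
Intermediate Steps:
w(u) = u + u²
(639/(-482) - 431/667)*w(3) = (639/(-482) - 431/667)*(3*(1 + 3)) = (639*(-1/482) - 431*1/667)*(3*4) = (-639/482 - 431/667)*12 = -633955/321494*12 = -3803730/160747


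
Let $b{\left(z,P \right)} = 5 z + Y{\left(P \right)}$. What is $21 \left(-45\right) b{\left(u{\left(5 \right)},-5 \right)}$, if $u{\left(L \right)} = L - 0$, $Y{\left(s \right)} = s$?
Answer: $-18900$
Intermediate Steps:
$u{\left(L \right)} = L$ ($u{\left(L \right)} = L + 0 = L$)
$b{\left(z,P \right)} = P + 5 z$ ($b{\left(z,P \right)} = 5 z + P = P + 5 z$)
$21 \left(-45\right) b{\left(u{\left(5 \right)},-5 \right)} = 21 \left(-45\right) \left(-5 + 5 \cdot 5\right) = - 945 \left(-5 + 25\right) = \left(-945\right) 20 = -18900$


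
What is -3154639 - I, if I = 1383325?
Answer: -4537964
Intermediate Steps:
-3154639 - I = -3154639 - 1*1383325 = -3154639 - 1383325 = -4537964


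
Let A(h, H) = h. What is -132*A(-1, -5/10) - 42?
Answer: 90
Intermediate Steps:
-132*A(-1, -5/10) - 42 = -132*(-1) - 42 = 132 - 42 = 90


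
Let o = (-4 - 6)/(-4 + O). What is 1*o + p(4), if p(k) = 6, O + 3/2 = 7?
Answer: -2/3 ≈ -0.66667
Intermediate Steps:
O = 11/2 (O = -3/2 + 7 = 11/2 ≈ 5.5000)
o = -20/3 (o = (-4 - 6)/(-4 + 11/2) = -10/3/2 = -10*2/3 = -20/3 ≈ -6.6667)
1*o + p(4) = 1*(-20/3) + 6 = -20/3 + 6 = -2/3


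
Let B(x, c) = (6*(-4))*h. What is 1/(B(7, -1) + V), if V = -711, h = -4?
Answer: -1/615 ≈ -0.0016260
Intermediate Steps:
B(x, c) = 96 (B(x, c) = (6*(-4))*(-4) = -24*(-4) = 96)
1/(B(7, -1) + V) = 1/(96 - 711) = 1/(-615) = -1/615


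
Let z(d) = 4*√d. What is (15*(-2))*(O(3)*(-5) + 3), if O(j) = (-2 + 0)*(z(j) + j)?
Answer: -990 - 1200*√3 ≈ -3068.5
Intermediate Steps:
O(j) = -8*√j - 2*j (O(j) = (-2 + 0)*(4*√j + j) = -2*(j + 4*√j) = -8*√j - 2*j)
(15*(-2))*(O(3)*(-5) + 3) = (15*(-2))*((-8*√3 - 2*3)*(-5) + 3) = -30*((-8*√3 - 6)*(-5) + 3) = -30*((-6 - 8*√3)*(-5) + 3) = -30*((30 + 40*√3) + 3) = -30*(33 + 40*√3) = -990 - 1200*√3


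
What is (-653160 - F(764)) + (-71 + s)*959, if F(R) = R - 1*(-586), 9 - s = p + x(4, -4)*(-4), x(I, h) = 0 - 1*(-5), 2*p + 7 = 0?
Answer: -1382863/2 ≈ -6.9143e+5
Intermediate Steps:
p = -7/2 (p = -7/2 + (½)*0 = -7/2 + 0 = -7/2 ≈ -3.5000)
x(I, h) = 5 (x(I, h) = 0 + 5 = 5)
s = 65/2 (s = 9 - (-7/2 + 5*(-4)) = 9 - (-7/2 - 20) = 9 - 1*(-47/2) = 9 + 47/2 = 65/2 ≈ 32.500)
F(R) = 586 + R (F(R) = R + 586 = 586 + R)
(-653160 - F(764)) + (-71 + s)*959 = (-653160 - (586 + 764)) + (-71 + 65/2)*959 = (-653160 - 1*1350) - 77/2*959 = (-653160 - 1350) - 73843/2 = -654510 - 73843/2 = -1382863/2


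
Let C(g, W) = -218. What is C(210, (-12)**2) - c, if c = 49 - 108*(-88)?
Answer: -9771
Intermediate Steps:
c = 9553 (c = 49 + 9504 = 9553)
C(210, (-12)**2) - c = -218 - 1*9553 = -218 - 9553 = -9771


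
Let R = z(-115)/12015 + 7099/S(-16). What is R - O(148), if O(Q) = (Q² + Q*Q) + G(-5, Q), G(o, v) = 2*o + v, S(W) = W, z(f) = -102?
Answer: -2844491719/64080 ≈ -44390.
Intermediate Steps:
R = -28432039/64080 (R = -102/12015 + 7099/(-16) = -102*1/12015 + 7099*(-1/16) = -34/4005 - 7099/16 = -28432039/64080 ≈ -443.70)
G(o, v) = v + 2*o
O(Q) = -10 + Q + 2*Q² (O(Q) = (Q² + Q*Q) + (Q + 2*(-5)) = (Q² + Q²) + (Q - 10) = 2*Q² + (-10 + Q) = -10 + Q + 2*Q²)
R - O(148) = -28432039/64080 - (-10 + 148 + 2*148²) = -28432039/64080 - (-10 + 148 + 2*21904) = -28432039/64080 - (-10 + 148 + 43808) = -28432039/64080 - 1*43946 = -28432039/64080 - 43946 = -2844491719/64080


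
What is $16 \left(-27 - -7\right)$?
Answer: $-320$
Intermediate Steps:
$16 \left(-27 - -7\right) = 16 \left(-27 + 7\right) = 16 \left(-20\right) = -320$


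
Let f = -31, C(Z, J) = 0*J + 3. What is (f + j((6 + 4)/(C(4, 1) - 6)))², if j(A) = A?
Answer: 10609/9 ≈ 1178.8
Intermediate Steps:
C(Z, J) = 3 (C(Z, J) = 0 + 3 = 3)
(f + j((6 + 4)/(C(4, 1) - 6)))² = (-31 + (6 + 4)/(3 - 6))² = (-31 + 10/(-3))² = (-31 + 10*(-⅓))² = (-31 - 10/3)² = (-103/3)² = 10609/9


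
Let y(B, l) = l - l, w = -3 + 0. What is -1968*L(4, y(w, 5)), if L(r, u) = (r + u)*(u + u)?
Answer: 0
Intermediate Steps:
w = -3
y(B, l) = 0
L(r, u) = 2*u*(r + u) (L(r, u) = (r + u)*(2*u) = 2*u*(r + u))
-1968*L(4, y(w, 5)) = -3936*0*(4 + 0) = -3936*0*4 = -1968*0 = 0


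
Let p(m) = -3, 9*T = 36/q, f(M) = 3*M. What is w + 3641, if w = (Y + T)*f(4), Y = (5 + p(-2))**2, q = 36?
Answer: 11071/3 ≈ 3690.3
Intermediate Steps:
T = 1/9 (T = (36/36)/9 = (36*(1/36))/9 = (1/9)*1 = 1/9 ≈ 0.11111)
Y = 4 (Y = (5 - 3)**2 = 2**2 = 4)
w = 148/3 (w = (4 + 1/9)*(3*4) = (37/9)*12 = 148/3 ≈ 49.333)
w + 3641 = 148/3 + 3641 = 11071/3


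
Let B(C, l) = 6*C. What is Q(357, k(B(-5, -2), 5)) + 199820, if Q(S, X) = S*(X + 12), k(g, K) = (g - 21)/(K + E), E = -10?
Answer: 1038727/5 ≈ 2.0775e+5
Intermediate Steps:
k(g, K) = (-21 + g)/(-10 + K) (k(g, K) = (g - 21)/(K - 10) = (-21 + g)/(-10 + K))
Q(S, X) = S*(12 + X)
Q(357, k(B(-5, -2), 5)) + 199820 = 357*(12 + (-21 + 6*(-5))/(-10 + 5)) + 199820 = 357*(12 + (-21 - 30)/(-5)) + 199820 = 357*(12 - 1/5*(-51)) + 199820 = 357*(12 + 51/5) + 199820 = 357*(111/5) + 199820 = 39627/5 + 199820 = 1038727/5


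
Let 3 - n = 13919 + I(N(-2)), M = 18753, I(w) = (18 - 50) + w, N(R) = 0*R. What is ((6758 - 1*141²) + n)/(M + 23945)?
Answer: -27007/42698 ≈ -0.63251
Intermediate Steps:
N(R) = 0
I(w) = -32 + w
n = -13884 (n = 3 - (13919 + (-32 + 0)) = 3 - (13919 - 32) = 3 - 1*13887 = 3 - 13887 = -13884)
((6758 - 1*141²) + n)/(M + 23945) = ((6758 - 1*141²) - 13884)/(18753 + 23945) = ((6758 - 1*19881) - 13884)/42698 = ((6758 - 19881) - 13884)*(1/42698) = (-13123 - 13884)*(1/42698) = -27007*1/42698 = -27007/42698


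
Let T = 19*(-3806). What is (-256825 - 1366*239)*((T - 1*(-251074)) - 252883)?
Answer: 43235871777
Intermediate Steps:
T = -72314
(-256825 - 1366*239)*((T - 1*(-251074)) - 252883) = (-256825 - 1366*239)*((-72314 - 1*(-251074)) - 252883) = (-256825 - 326474)*((-72314 + 251074) - 252883) = -583299*(178760 - 252883) = -583299*(-74123) = 43235871777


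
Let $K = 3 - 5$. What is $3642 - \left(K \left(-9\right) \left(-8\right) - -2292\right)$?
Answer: $1494$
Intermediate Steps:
$K = -2$
$3642 - \left(K \left(-9\right) \left(-8\right) - -2292\right) = 3642 - \left(\left(-2\right) \left(-9\right) \left(-8\right) - -2292\right) = 3642 - \left(18 \left(-8\right) + 2292\right) = 3642 - \left(-144 + 2292\right) = 3642 - 2148 = 1494$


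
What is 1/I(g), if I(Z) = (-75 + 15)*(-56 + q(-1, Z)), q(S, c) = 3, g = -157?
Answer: 1/3180 ≈ 0.00031447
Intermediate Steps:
I(Z) = 3180 (I(Z) = (-75 + 15)*(-56 + 3) = -60*(-53) = 3180)
1/I(g) = 1/3180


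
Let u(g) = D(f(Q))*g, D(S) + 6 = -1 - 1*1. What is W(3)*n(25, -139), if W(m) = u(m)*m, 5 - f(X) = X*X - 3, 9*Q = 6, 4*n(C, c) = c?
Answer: 2502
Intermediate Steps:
n(C, c) = c/4
Q = ⅔ (Q = (⅑)*6 = ⅔ ≈ 0.66667)
f(X) = 8 - X² (f(X) = 5 - (X*X - 3) = 5 - (X² - 3) = 5 - (-3 + X²) = 5 + (3 - X²) = 8 - X²)
D(S) = -8 (D(S) = -6 + (-1 - 1*1) = -6 + (-1 - 1) = -6 - 2 = -8)
u(g) = -8*g
W(m) = -8*m² (W(m) = (-8*m)*m = -8*m²)
W(3)*n(25, -139) = (-8*3²)*((¼)*(-139)) = -8*9*(-139/4) = -72*(-139/4) = 2502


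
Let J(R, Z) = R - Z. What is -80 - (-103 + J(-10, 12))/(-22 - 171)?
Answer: -15565/193 ≈ -80.648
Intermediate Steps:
-80 - (-103 + J(-10, 12))/(-22 - 171) = -80 - (-103 + (-10 - 1*12))/(-22 - 171) = -80 - (-103 + (-10 - 12))/(-193) = -80 - (-103 - 22)*(-1)/193 = -80 - (-125)*(-1)/193 = -80 - 1*125/193 = -80 - 125/193 = -15565/193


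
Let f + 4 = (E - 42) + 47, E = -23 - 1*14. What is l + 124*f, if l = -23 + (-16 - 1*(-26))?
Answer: -4477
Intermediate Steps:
E = -37 (E = -23 - 14 = -37)
l = -13 (l = -23 + (-16 + 26) = -23 + 10 = -13)
f = -36 (f = -4 + ((-37 - 42) + 47) = -4 + (-79 + 47) = -4 - 32 = -36)
l + 124*f = -13 + 124*(-36) = -13 - 4464 = -4477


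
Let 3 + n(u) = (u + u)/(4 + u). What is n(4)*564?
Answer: -1128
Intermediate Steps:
n(u) = -3 + 2*u/(4 + u) (n(u) = -3 + (u + u)/(4 + u) = -3 + (2*u)/(4 + u) = -3 + 2*u/(4 + u))
n(4)*564 = ((-12 - 1*4)/(4 + 4))*564 = ((-12 - 4)/8)*564 = ((⅛)*(-16))*564 = -2*564 = -1128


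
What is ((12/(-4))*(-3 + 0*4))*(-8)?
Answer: -72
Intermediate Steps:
((12/(-4))*(-3 + 0*4))*(-8) = ((12*(-¼))*(-3 + 0))*(-8) = -3*(-3)*(-8) = 9*(-8) = -72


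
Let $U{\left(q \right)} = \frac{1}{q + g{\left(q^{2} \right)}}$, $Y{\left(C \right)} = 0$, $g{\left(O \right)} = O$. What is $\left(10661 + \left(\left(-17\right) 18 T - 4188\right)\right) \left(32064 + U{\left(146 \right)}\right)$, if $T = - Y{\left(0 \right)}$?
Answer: $\frac{4454443944137}{21462} \approx 2.0755 \cdot 10^{8}$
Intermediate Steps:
$T = 0$ ($T = \left(-1\right) 0 = 0$)
$U{\left(q \right)} = \frac{1}{q + q^{2}}$
$\left(10661 + \left(\left(-17\right) 18 T - 4188\right)\right) \left(32064 + U{\left(146 \right)}\right) = \left(10661 - \left(4188 - \left(-17\right) 18 \cdot 0\right)\right) \left(32064 + \frac{1}{146 \left(1 + 146\right)}\right) = \left(10661 - 4188\right) \left(32064 + \frac{1}{146 \cdot 147}\right) = \left(10661 + \left(0 - 4188\right)\right) \left(32064 + \frac{1}{146} \cdot \frac{1}{147}\right) = \left(10661 - 4188\right) \left(32064 + \frac{1}{21462}\right) = 6473 \cdot \frac{688157569}{21462} = \frac{4454443944137}{21462}$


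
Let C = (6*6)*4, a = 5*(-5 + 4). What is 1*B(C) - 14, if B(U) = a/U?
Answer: -2021/144 ≈ -14.035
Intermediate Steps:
a = -5 (a = 5*(-1) = -5)
C = 144 (C = 36*4 = 144)
B(U) = -5/U
1*B(C) - 14 = 1*(-5/144) - 14 = -5/144 - 14 = -2021/144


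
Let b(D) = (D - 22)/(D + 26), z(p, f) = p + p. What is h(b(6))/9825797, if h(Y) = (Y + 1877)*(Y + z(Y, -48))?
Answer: -11259/39303188 ≈ -0.00028647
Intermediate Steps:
z(p, f) = 2*p
b(D) = (-22 + D)/(26 + D)
h(Y) = 3*Y*(1877 + Y) (h(Y) = (Y + 1877)*(Y + 2*Y) = (1877 + Y)*(3*Y) = 3*Y*(1877 + Y))
h(b(6))/9825797 = (3*((-22 + 6)/(26 + 6))*(1877 + (-22 + 6)/(26 + 6)))/9825797 = (3*(-16/32)*(1877 - 16/32))*(1/9825797) = (3*((1/32)*(-16))*(1877 + (1/32)*(-16)))*(1/9825797) = (3*(-½)*(1877 - ½))*(1/9825797) = (3*(-½)*(3753/2))*(1/9825797) = -11259/4*1/9825797 = -11259/39303188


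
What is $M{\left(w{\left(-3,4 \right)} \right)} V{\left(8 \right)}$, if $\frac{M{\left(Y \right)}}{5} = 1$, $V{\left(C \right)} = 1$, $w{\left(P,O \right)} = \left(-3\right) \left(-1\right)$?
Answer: $5$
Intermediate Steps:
$w{\left(P,O \right)} = 3$
$M{\left(Y \right)} = 5$ ($M{\left(Y \right)} = 5 \cdot 1 = 5$)
$M{\left(w{\left(-3,4 \right)} \right)} V{\left(8 \right)} = 5 \cdot 1 = 5$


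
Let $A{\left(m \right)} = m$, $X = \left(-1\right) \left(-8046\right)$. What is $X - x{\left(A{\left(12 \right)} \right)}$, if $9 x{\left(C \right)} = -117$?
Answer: $8059$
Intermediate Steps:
$X = 8046$
$x{\left(C \right)} = -13$ ($x{\left(C \right)} = \frac{1}{9} \left(-117\right) = -13$)
$X - x{\left(A{\left(12 \right)} \right)} = 8046 - -13 = 8046 + 13 = 8059$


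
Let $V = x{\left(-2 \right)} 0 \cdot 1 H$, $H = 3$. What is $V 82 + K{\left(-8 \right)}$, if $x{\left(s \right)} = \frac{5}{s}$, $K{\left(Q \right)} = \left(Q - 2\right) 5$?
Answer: $-50$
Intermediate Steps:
$K{\left(Q \right)} = -10 + 5 Q$ ($K{\left(Q \right)} = \left(-2 + Q\right) 5 = -10 + 5 Q$)
$V = 0$ ($V = \frac{5}{-2} \cdot 0 \cdot 1 \cdot 3 = 5 \left(- \frac{1}{2}\right) 0 \cdot 3 = \left(- \frac{5}{2}\right) 0 \cdot 3 = 0 \cdot 3 = 0$)
$V 82 + K{\left(-8 \right)} = 0 \cdot 82 + \left(-10 + 5 \left(-8\right)\right) = 0 - 50 = -50$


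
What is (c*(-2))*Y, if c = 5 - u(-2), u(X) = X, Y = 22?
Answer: -308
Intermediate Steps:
c = 7 (c = 5 - 1*(-2) = 5 + 2 = 7)
(c*(-2))*Y = (7*(-2))*22 = -14*22 = -308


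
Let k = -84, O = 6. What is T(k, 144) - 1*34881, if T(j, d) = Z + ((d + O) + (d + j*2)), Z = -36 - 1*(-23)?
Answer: -34768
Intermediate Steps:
Z = -13 (Z = -36 + 23 = -13)
T(j, d) = -7 + 2*d + 2*j (T(j, d) = -13 + ((d + 6) + (d + j*2)) = -13 + ((6 + d) + (d + 2*j)) = -13 + (6 + 2*d + 2*j) = -7 + 2*d + 2*j)
T(k, 144) - 1*34881 = (-7 + 2*144 + 2*(-84)) - 1*34881 = (-7 + 288 - 168) - 34881 = 113 - 34881 = -34768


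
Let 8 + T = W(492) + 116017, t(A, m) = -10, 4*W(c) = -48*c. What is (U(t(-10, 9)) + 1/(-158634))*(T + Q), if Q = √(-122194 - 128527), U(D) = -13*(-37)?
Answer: 8401336640065/158634 + 76302953*I*√250721/158634 ≈ 5.2961e+7 + 2.4085e+5*I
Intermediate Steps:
W(c) = -12*c (W(c) = (-48*c)/4 = -12*c)
U(D) = 481
Q = I*√250721 (Q = √(-250721) = I*√250721 ≈ 500.72*I)
T = 110105 (T = -8 + (-12*492 + 116017) = -8 + (-5904 + 116017) = -8 + 110113 = 110105)
(U(t(-10, 9)) + 1/(-158634))*(T + Q) = (481 + 1/(-158634))*(110105 + I*√250721) = (481 - 1/158634)*(110105 + I*√250721) = 76302953*(110105 + I*√250721)/158634 = 8401336640065/158634 + 76302953*I*√250721/158634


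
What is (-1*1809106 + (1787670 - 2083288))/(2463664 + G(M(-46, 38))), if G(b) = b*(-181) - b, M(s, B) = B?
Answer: -526181/614187 ≈ -0.85671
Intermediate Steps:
G(b) = -182*b (G(b) = -181*b - b = -182*b)
(-1*1809106 + (1787670 - 2083288))/(2463664 + G(M(-46, 38))) = (-1*1809106 + (1787670 - 2083288))/(2463664 - 182*38) = (-1809106 - 295618)/(2463664 - 6916) = -2104724/2456748 = -2104724*1/2456748 = -526181/614187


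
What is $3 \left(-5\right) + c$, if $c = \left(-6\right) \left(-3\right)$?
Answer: $3$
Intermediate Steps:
$c = 18$
$3 \left(-5\right) + c = 3 \left(-5\right) + 18 = -15 + 18 = 3$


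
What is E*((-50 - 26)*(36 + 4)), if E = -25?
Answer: 76000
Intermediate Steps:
E*((-50 - 26)*(36 + 4)) = -25*(-50 - 26)*(36 + 4) = -(-1900)*40 = -25*(-3040) = 76000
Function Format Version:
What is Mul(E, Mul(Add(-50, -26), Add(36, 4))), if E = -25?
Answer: 76000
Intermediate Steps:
Mul(E, Mul(Add(-50, -26), Add(36, 4))) = Mul(-25, Mul(Add(-50, -26), Add(36, 4))) = Mul(-25, Mul(-76, 40)) = Mul(-25, -3040) = 76000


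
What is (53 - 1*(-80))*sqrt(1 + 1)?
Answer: 133*sqrt(2) ≈ 188.09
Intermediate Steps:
(53 - 1*(-80))*sqrt(1 + 1) = (53 + 80)*sqrt(2) = 133*sqrt(2)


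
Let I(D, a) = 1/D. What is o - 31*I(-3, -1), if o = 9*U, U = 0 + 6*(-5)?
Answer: -779/3 ≈ -259.67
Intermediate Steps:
U = -30 (U = 0 - 30 = -30)
o = -270 (o = 9*(-30) = -270)
o - 31*I(-3, -1) = -270 - 31/(-3) = -270 - 31*(-1/3) = -270 + 31/3 = -779/3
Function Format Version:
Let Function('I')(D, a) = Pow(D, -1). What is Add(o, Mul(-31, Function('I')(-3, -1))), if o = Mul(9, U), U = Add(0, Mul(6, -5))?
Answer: Rational(-779, 3) ≈ -259.67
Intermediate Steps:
U = -30 (U = Add(0, -30) = -30)
o = -270 (o = Mul(9, -30) = -270)
Add(o, Mul(-31, Function('I')(-3, -1))) = Add(-270, Mul(-31, Pow(-3, -1))) = Add(-270, Mul(-31, Rational(-1, 3))) = Add(-270, Rational(31, 3)) = Rational(-779, 3)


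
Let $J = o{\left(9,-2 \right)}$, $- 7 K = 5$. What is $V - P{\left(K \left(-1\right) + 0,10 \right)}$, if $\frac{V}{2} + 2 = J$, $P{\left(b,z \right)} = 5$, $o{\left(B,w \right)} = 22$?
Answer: $35$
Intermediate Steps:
$K = - \frac{5}{7}$ ($K = \left(- \frac{1}{7}\right) 5 = - \frac{5}{7} \approx -0.71429$)
$J = 22$
$V = 40$ ($V = -4 + 2 \cdot 22 = -4 + 44 = 40$)
$V - P{\left(K \left(-1\right) + 0,10 \right)} = 40 - 5 = 35$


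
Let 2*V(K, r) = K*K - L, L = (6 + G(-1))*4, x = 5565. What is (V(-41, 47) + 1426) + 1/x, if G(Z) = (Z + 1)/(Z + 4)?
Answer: 25092587/11130 ≈ 2254.5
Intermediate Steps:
G(Z) = (1 + Z)/(4 + Z)
L = 24 (L = (6 + (1 - 1)/(4 - 1))*4 = (6 + 0/3)*4 = (6 + (1/3)*0)*4 = (6 + 0)*4 = 6*4 = 24)
V(K, r) = -12 + K**2/2 (V(K, r) = (K*K - 1*24)/2 = (K**2 - 24)/2 = (-24 + K**2)/2 = -12 + K**2/2)
(V(-41, 47) + 1426) + 1/x = ((-12 + (1/2)*(-41)**2) + 1426) + 1/5565 = ((-12 + (1/2)*1681) + 1426) + 1/5565 = ((-12 + 1681/2) + 1426) + 1/5565 = (1657/2 + 1426) + 1/5565 = 4509/2 + 1/5565 = 25092587/11130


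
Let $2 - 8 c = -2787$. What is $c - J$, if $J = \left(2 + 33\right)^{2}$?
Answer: $- \frac{7011}{8} \approx -876.38$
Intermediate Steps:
$J = 1225$ ($J = 35^{2} = 1225$)
$c = \frac{2789}{8}$ ($c = \frac{1}{4} - - \frac{2787}{8} = \frac{1}{4} + \frac{2787}{8} = \frac{2789}{8} \approx 348.63$)
$c - J = \frac{2789}{8} - 1225 = - \frac{7011}{8}$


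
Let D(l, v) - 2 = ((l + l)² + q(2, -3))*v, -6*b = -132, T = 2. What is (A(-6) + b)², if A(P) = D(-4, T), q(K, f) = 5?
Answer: 26244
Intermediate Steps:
b = 22 (b = -⅙*(-132) = 22)
D(l, v) = 2 + v*(5 + 4*l²) (D(l, v) = 2 + ((l + l)² + 5)*v = 2 + ((2*l)² + 5)*v = 2 + (4*l² + 5)*v = 2 + (5 + 4*l²)*v = 2 + v*(5 + 4*l²))
A(P) = 140 (A(P) = 2 + 5*2 + 4*2*(-4)² = 2 + 10 + 4*2*16 = 2 + 10 + 128 = 140)
(A(-6) + b)² = (140 + 22)² = 162² = 26244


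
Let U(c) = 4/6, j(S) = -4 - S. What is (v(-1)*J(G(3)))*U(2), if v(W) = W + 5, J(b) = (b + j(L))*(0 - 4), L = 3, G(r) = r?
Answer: 128/3 ≈ 42.667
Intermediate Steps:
J(b) = 28 - 4*b (J(b) = (b + (-4 - 1*3))*(0 - 4) = (b + (-4 - 3))*(-4) = (b - 7)*(-4) = (-7 + b)*(-4) = 28 - 4*b)
U(c) = ⅔ (U(c) = 4*(⅙) = ⅔)
v(W) = 5 + W
(v(-1)*J(G(3)))*U(2) = ((5 - 1)*(28 - 4*3))*(⅔) = (4*(28 - 12))*(⅔) = (4*16)*(⅔) = 64*(⅔) = 128/3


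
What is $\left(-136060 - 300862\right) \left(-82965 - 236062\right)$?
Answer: $139389914894$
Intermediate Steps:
$\left(-136060 - 300862\right) \left(-82965 - 236062\right) = \left(-436922\right) \left(-319027\right) = 139389914894$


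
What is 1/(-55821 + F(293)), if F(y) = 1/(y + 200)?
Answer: -493/27519752 ≈ -1.7914e-5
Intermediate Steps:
F(y) = 1/(200 + y)
1/(-55821 + F(293)) = 1/(-55821 + 1/(200 + 293)) = 1/(-55821 + 1/493) = 1/(-27519752/493) = -493/27519752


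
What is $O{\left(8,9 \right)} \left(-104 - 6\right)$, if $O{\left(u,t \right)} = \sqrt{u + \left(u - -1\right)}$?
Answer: $- 110 \sqrt{17} \approx -453.54$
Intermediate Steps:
$O{\left(u,t \right)} = \sqrt{1 + 2 u}$ ($O{\left(u,t \right)} = \sqrt{u + \left(u + 1\right)} = \sqrt{u + \left(1 + u\right)} = \sqrt{1 + 2 u}$)
$O{\left(8,9 \right)} \left(-104 - 6\right) = \sqrt{1 + 2 \cdot 8} \left(-104 - 6\right) = \sqrt{1 + 16} \left(-110\right) = \sqrt{17} \left(-110\right) = - 110 \sqrt{17}$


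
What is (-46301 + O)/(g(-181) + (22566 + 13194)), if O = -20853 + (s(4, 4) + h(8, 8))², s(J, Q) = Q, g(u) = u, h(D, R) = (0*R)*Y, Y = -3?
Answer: -67138/35579 ≈ -1.8870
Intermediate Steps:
h(D, R) = 0 (h(D, R) = (0*R)*(-3) = 0*(-3) = 0)
O = -20837 (O = -20853 + (4 + 0)² = -20853 + 4² = -20853 + 16 = -20837)
(-46301 + O)/(g(-181) + (22566 + 13194)) = (-46301 - 20837)/(-181 + (22566 + 13194)) = -67138/(-181 + 35760) = -67138/35579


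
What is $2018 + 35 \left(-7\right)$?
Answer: $1773$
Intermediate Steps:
$2018 + 35 \left(-7\right) = 2018 - 245 = 1773$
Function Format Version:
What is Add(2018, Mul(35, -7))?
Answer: 1773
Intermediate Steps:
Add(2018, Mul(35, -7)) = Add(2018, -245) = 1773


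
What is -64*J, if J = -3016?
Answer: 193024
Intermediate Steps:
-64*J = -64*(-3016) = 193024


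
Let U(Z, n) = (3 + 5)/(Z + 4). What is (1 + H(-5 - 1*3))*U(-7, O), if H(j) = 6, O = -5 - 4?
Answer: -56/3 ≈ -18.667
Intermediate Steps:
O = -9
U(Z, n) = 8/(4 + Z)
(1 + H(-5 - 1*3))*U(-7, O) = (1 + 6)*(8/(4 - 7)) = 7*(8/(-3)) = 7*(8*(-1/3)) = 7*(-8/3) = -56/3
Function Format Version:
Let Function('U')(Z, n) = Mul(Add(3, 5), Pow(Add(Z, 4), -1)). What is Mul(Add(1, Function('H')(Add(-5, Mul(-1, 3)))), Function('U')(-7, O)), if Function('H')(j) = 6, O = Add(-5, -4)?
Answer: Rational(-56, 3) ≈ -18.667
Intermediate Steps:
O = -9
Function('U')(Z, n) = Mul(8, Pow(Add(4, Z), -1))
Mul(Add(1, Function('H')(Add(-5, Mul(-1, 3)))), Function('U')(-7, O)) = Mul(Add(1, 6), Mul(8, Pow(Add(4, -7), -1))) = Mul(7, Mul(8, Pow(-3, -1))) = Mul(7, Mul(8, Rational(-1, 3))) = Mul(7, Rational(-8, 3)) = Rational(-56, 3)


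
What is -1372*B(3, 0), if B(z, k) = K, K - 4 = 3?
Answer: -9604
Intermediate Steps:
K = 7 (K = 4 + 3 = 7)
B(z, k) = 7
-1372*B(3, 0) = -1372*7 = -9604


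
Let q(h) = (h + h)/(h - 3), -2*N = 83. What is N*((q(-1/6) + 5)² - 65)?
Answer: 583324/361 ≈ 1615.9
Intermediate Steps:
N = -83/2 (N = -½*83 = -83/2 ≈ -41.500)
q(h) = 2*h/(-3 + h) (q(h) = (2*h)/(-3 + h) = 2*h/(-3 + h))
N*((q(-1/6) + 5)² - 65) = -83*((2*(-1/6)/(-3 - 1/6) + 5)² - 65)/2 = -83*((2*(-1*⅙)/(-3 - 1*⅙) + 5)² - 65)/2 = -83*((2*(-⅙)/(-3 - ⅙) + 5)² - 65)/2 = -83*((2*(-⅙)/(-19/6) + 5)² - 65)/2 = -83*((2*(-⅙)*(-6/19) + 5)² - 65)/2 = -83*((2/19 + 5)² - 65)/2 = -83*((97/19)² - 65)/2 = -83*(9409/361 - 65)/2 = -83/2*(-14056/361) = 583324/361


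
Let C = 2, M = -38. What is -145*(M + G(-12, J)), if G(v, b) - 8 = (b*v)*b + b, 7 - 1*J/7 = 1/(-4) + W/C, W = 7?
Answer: 2399025/2 ≈ 1.1995e+6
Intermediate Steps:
J = 105/4 (J = 49 - 7*(1/(-4) + 7/2) = 49 - 7*(1*(-1/4) + 7*(1/2)) = 49 - 7*(-1/4 + 7/2) = 49 - 7*13/4 = 49 - 91/4 = 105/4 ≈ 26.250)
G(v, b) = 8 + b + v*b**2 (G(v, b) = 8 + ((b*v)*b + b) = 8 + (v*b**2 + b) = 8 + (b + v*b**2) = 8 + b + v*b**2)
-145*(M + G(-12, J)) = -145*(-38 + (8 + 105/4 - 12*(105/4)**2)) = -145*(-38 + (8 + 105/4 - 12*11025/16)) = -145*(-38 + (8 + 105/4 - 33075/4)) = -145*(-38 - 16469/2) = -145*(-16545/2) = 2399025/2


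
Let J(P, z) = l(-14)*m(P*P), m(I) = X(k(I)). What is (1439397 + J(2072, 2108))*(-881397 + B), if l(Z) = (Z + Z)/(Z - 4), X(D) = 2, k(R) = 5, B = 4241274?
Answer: 14508621981359/3 ≈ 4.8362e+12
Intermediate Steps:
m(I) = 2
l(Z) = 2*Z/(-4 + Z) (l(Z) = (2*Z)/(-4 + Z) = 2*Z/(-4 + Z))
J(P, z) = 28/9 (J(P, z) = (2*(-14)/(-4 - 14))*2 = (2*(-14)/(-18))*2 = (2*(-14)*(-1/18))*2 = (14/9)*2 = 28/9)
(1439397 + J(2072, 2108))*(-881397 + B) = (1439397 + 28/9)*(-881397 + 4241274) = (12954601/9)*3359877 = 14508621981359/3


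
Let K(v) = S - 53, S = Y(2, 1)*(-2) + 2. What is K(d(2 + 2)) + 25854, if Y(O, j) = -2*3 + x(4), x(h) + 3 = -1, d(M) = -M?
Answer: 25823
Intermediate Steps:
x(h) = -4 (x(h) = -3 - 1 = -4)
Y(O, j) = -10 (Y(O, j) = -2*3 - 4 = -6 - 4 = -10)
S = 22 (S = -10*(-2) + 2 = 20 + 2 = 22)
K(v) = -31 (K(v) = 22 - 53 = -31)
K(d(2 + 2)) + 25854 = -31 + 25854 = 25823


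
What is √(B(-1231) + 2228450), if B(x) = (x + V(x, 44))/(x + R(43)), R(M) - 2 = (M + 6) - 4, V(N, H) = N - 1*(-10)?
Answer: √48812014162/148 ≈ 1492.8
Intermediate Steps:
V(N, H) = 10 + N (V(N, H) = N + 10 = 10 + N)
R(M) = 4 + M (R(M) = 2 + ((M + 6) - 4) = 2 + ((6 + M) - 4) = 2 + (2 + M) = 4 + M)
B(x) = (10 + 2*x)/(47 + x) (B(x) = (x + (10 + x))/(x + (4 + 43)) = (10 + 2*x)/(x + 47) = (10 + 2*x)/(47 + x))
√(B(-1231) + 2228450) = √(2*(5 - 1231)/(47 - 1231) + 2228450) = √(2*(-1226)/(-1184) + 2228450) = √(2*(-1/1184)*(-1226) + 2228450) = √(613/296 + 2228450) = √(659621813/296) = √48812014162/148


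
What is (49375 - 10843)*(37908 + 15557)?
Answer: 2060113380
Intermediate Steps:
(49375 - 10843)*(37908 + 15557) = 38532*53465 = 2060113380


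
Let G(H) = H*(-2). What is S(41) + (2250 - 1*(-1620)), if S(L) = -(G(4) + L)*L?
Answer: 2517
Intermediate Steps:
G(H) = -2*H
S(L) = -L*(-8 + L) (S(L) = -(-2*4 + L)*L = -(-8 + L)*L = -L*(-8 + L))
S(41) + (2250 - 1*(-1620)) = 41*(8 - 1*41) + (2250 - 1*(-1620)) = 41*(8 - 41) + (2250 + 1620) = 41*(-33) + 3870 = -1353 + 3870 = 2517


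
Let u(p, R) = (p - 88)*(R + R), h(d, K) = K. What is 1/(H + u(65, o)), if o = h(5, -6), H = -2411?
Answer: -1/2135 ≈ -0.00046838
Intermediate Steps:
o = -6
u(p, R) = 2*R*(-88 + p) (u(p, R) = (-88 + p)*(2*R) = 2*R*(-88 + p))
1/(H + u(65, o)) = 1/(-2411 + 2*(-6)*(-88 + 65)) = 1/(-2411 + 2*(-6)*(-23)) = 1/(-2411 + 276) = 1/(-2135) = -1/2135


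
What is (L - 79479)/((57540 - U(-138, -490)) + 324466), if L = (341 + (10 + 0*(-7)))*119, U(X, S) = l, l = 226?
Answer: -419/4242 ≈ -0.098774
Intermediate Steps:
U(X, S) = 226
L = 41769 (L = (341 + (10 + 0))*119 = (341 + 10)*119 = 351*119 = 41769)
(L - 79479)/((57540 - U(-138, -490)) + 324466) = (41769 - 79479)/((57540 - 1*226) + 324466) = -37710/((57540 - 226) + 324466) = -37710/(57314 + 324466) = -37710/381780 = -37710*1/381780 = -419/4242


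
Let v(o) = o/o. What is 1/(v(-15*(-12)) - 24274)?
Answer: -1/24273 ≈ -4.1198e-5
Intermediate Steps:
v(o) = 1
1/(v(-15*(-12)) - 24274) = 1/(1 - 24274) = 1/(-24273) = -1/24273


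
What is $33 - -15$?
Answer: $48$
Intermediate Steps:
$33 - -15 = 33 + 15 = 48$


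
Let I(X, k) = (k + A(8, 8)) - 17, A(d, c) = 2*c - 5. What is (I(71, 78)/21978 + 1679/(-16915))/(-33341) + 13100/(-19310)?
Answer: -902060654110181/1329684362579265 ≈ -0.67840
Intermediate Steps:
A(d, c) = -5 + 2*c
I(X, k) = -6 + k (I(X, k) = (k + (-5 + 2*8)) - 17 = (k + (-5 + 16)) - 17 = (k + 11) - 17 = (11 + k) - 17 = -6 + k)
(I(71, 78)/21978 + 1679/(-16915))/(-33341) + 13100/(-19310) = ((-6 + 78)/21978 + 1679/(-16915))/(-33341) + 13100/(-19310) = (72*(1/21978) + 1679*(-1/16915))*(-1/33341) + 13100*(-1/19310) = (4/1221 - 1679/16915)*(-1/33341) - 1310/1931 = -1982399/20653215*(-1/33341) - 1310/1931 = 1982399/688598841315 - 1310/1931 = -902060654110181/1329684362579265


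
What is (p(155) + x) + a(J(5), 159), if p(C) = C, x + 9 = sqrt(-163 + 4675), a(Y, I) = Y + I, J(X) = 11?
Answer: 316 + 4*sqrt(282) ≈ 383.17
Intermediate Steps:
a(Y, I) = I + Y
x = -9 + 4*sqrt(282) (x = -9 + sqrt(-163 + 4675) = -9 + sqrt(4512) = -9 + 4*sqrt(282) ≈ 58.171)
(p(155) + x) + a(J(5), 159) = (155 + (-9 + 4*sqrt(282))) + (159 + 11) = (146 + 4*sqrt(282)) + 170 = 316 + 4*sqrt(282)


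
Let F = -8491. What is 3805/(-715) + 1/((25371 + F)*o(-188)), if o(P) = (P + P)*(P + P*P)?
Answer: -15436602273293/2900701872640 ≈ -5.3217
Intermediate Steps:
o(P) = 2*P*(P + P²) (o(P) = (2*P)*(P + P²) = 2*P*(P + P²))
3805/(-715) + 1/((25371 + F)*o(-188)) = 3805/(-715) + 1/((25371 - 8491)*((2*(-188)²*(1 - 188)))) = 3805*(-1/715) + 1/(16880*((2*35344*(-187)))) = -761/143 + (1/16880)/(-13218656) = -761/143 + (1/16880)*(-1/13218656) = -761/143 - 1/223130913280 = -15436602273293/2900701872640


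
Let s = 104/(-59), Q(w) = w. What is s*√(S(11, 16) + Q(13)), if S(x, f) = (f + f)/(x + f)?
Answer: -104*√1149/531 ≈ -6.6389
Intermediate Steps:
S(x, f) = 2*f/(f + x) (S(x, f) = (2*f)/(f + x) = 2*f/(f + x))
s = -104/59 (s = 104*(-1/59) = -104/59 ≈ -1.7627)
s*√(S(11, 16) + Q(13)) = -104*√(2*16/(16 + 11) + 13)/59 = -104*√(2*16/27 + 13)/59 = -104*√(2*16*(1/27) + 13)/59 = -104*√(32/27 + 13)/59 = -104*√1149/531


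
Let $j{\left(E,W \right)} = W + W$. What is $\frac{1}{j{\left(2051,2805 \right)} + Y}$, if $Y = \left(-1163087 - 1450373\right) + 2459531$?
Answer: $- \frac{1}{148319} \approx -6.7422 \cdot 10^{-6}$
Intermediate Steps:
$Y = -153929$ ($Y = -2613460 + 2459531 = -153929$)
$j{\left(E,W \right)} = 2 W$
$\frac{1}{j{\left(2051,2805 \right)} + Y} = \frac{1}{2 \cdot 2805 - 153929} = \frac{1}{5610 - 153929} = \frac{1}{-148319} = - \frac{1}{148319}$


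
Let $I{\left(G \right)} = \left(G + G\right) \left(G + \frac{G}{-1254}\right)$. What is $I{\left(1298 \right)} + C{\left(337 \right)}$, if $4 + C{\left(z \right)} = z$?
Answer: $\frac{191933473}{57} \approx 3.3673 \cdot 10^{6}$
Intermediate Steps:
$C{\left(z \right)} = -4 + z$
$I{\left(G \right)} = \frac{1253 G^{2}}{627}$ ($I{\left(G \right)} = 2 G \left(G + G \left(- \frac{1}{1254}\right)\right) = 2 G \left(G - \frac{G}{1254}\right) = 2 G \frac{1253 G}{1254} = \frac{1253 G^{2}}{627}$)
$I{\left(1298 \right)} + C{\left(337 \right)} = \frac{1253 \cdot 1298^{2}}{627} + \left(-4 + 337\right) = \frac{1253}{627} \cdot 1684804 + 333 = \frac{191914492}{57} + 333 = \frac{191933473}{57}$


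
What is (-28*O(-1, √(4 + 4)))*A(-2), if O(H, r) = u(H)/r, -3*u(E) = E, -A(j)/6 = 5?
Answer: 70*√2 ≈ 98.995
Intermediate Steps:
A(j) = -30 (A(j) = -6*5 = -30)
u(E) = -E/3
O(H, r) = -H/(3*r) (O(H, r) = (-H/3)/r = -H/(3*r))
(-28*O(-1, √(4 + 4)))*A(-2) = -(-28)*(-1)/(3*(√(4 + 4)))*(-30) = -(-28)*(-1)/(3*(√8))*(-30) = -(-28)*(-1)/(3*(2*√2))*(-30) = -(-28)*(-1)*√2/4/3*(-30) = -7*√2/3*(-30) = 70*√2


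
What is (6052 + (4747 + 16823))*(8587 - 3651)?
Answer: 136342192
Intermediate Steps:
(6052 + (4747 + 16823))*(8587 - 3651) = (6052 + 21570)*4936 = 27622*4936 = 136342192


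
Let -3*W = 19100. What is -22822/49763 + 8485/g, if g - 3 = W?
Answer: -1702411967/950025433 ≈ -1.7920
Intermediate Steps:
W = -19100/3 (W = -⅓*19100 = -19100/3 ≈ -6366.7)
g = -19091/3 (g = 3 - 19100/3 = -19091/3 ≈ -6363.7)
-22822/49763 + 8485/g = -22822/49763 + 8485/(-19091/3) = -22822*1/49763 + 8485*(-3/19091) = -22822/49763 - 25455/19091 = -1702411967/950025433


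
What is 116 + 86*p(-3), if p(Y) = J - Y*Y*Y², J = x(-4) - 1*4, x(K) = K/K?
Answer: -7108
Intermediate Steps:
x(K) = 1
J = -3 (J = 1 - 1*4 = 1 - 4 = -3)
p(Y) = -3 - Y⁴ (p(Y) = -3 - Y*Y*Y² = -3 - Y²*Y² = -3 - Y⁴)
116 + 86*p(-3) = 116 + 86*(-3 - 1*(-3)⁴) = 116 + 86*(-3 - 1*81) = 116 + 86*(-3 - 81) = 116 + 86*(-84) = 116 - 7224 = -7108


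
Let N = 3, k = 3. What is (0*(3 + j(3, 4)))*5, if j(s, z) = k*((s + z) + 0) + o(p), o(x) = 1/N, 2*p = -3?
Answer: 0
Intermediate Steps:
p = -3/2 (p = (½)*(-3) = -3/2 ≈ -1.5000)
o(x) = ⅓ (o(x) = 1/3 = ⅓)
j(s, z) = ⅓ + 3*s + 3*z (j(s, z) = 3*((s + z) + 0) + ⅓ = 3*(s + z) + ⅓ = (3*s + 3*z) + ⅓ = ⅓ + 3*s + 3*z)
(0*(3 + j(3, 4)))*5 = (0*(3 + (⅓ + 3*3 + 3*4)))*5 = (0*(3 + (⅓ + 9 + 12)))*5 = (0*(3 + 64/3))*5 = (0*(73/3))*5 = 0*5 = 0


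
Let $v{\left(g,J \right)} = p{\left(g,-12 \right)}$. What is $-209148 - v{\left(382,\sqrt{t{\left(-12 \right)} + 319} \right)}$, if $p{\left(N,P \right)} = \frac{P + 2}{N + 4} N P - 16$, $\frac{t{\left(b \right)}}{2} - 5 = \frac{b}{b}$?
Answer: $- \frac{40385396}{193} \approx -2.0925 \cdot 10^{5}$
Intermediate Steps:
$t{\left(b \right)} = 12$ ($t{\left(b \right)} = 10 + 2 \frac{b}{b} = 10 + 2 \cdot 1 = 10 + 2 = 12$)
$p{\left(N,P \right)} = -16 + \frac{N P \left(2 + P\right)}{4 + N}$ ($p{\left(N,P \right)} = \frac{2 + P}{4 + N} N P - 16 = \frac{N \left(2 + P\right)}{4 + N} P - 16 = \frac{N P \left(2 + P\right)}{4 + N} - 16 = -16 + \frac{N P \left(2 + P\right)}{4 + N}$)
$v{\left(g,J \right)} = \frac{-64 + 104 g}{4 + g}$ ($v{\left(g,J \right)} = \frac{-64 - 16 g + g \left(-12\right)^{2} + 2 g \left(-12\right)}{4 + g} = \frac{-64 - 16 g + g 144 - 24 g}{4 + g} = \frac{-64 - 16 g + 144 g - 24 g}{4 + g} = \frac{-64 + 104 g}{4 + g}$)
$-209148 - v{\left(382,\sqrt{t{\left(-12 \right)} + 319} \right)} = -209148 - \frac{8 \left(-8 + 13 \cdot 382\right)}{4 + 382} = -209148 - \frac{8 \left(-8 + 4966\right)}{386} = -209148 - 8 \cdot \frac{1}{386} \cdot 4958 = -209148 - \frac{19832}{193} = - \frac{40385396}{193}$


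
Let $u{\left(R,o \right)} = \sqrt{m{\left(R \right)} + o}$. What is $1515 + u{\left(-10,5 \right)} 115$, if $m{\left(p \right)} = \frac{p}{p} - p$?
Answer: $1975$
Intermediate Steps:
$m{\left(p \right)} = 1 - p$
$u{\left(R,o \right)} = \sqrt{1 + o - R}$ ($u{\left(R,o \right)} = \sqrt{\left(1 - R\right) + o} = \sqrt{1 + o - R}$)
$1515 + u{\left(-10,5 \right)} 115 = 1515 + \sqrt{1 + 5 - -10} \cdot 115 = 1515 + \sqrt{1 + 5 + 10} \cdot 115 = 1515 + \sqrt{16} \cdot 115 = 1515 + 4 \cdot 115 = 1515 + 460 = 1975$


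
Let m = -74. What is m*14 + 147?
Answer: -889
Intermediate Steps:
m*14 + 147 = -74*14 + 147 = -1036 + 147 = -889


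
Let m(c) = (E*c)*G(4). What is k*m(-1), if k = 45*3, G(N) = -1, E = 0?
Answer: 0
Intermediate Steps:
k = 135
m(c) = 0 (m(c) = (0*c)*(-1) = 0*(-1) = 0)
k*m(-1) = 135*0 = 0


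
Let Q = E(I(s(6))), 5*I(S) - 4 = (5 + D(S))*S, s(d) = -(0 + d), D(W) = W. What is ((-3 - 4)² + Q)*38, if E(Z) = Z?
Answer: 1938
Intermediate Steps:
s(d) = -d
I(S) = ⅘ + S*(5 + S)/5 (I(S) = ⅘ + ((5 + S)*S)/5 = ⅘ + (S*(5 + S))/5 = ⅘ + S*(5 + S)/5)
Q = 2 (Q = ⅘ - 1*6 + (-1*6)²/5 = ⅘ - 6 + (⅕)*(-6)² = ⅘ - 6 + (⅕)*36 = ⅘ - 6 + 36/5 = 2)
((-3 - 4)² + Q)*38 = ((-3 - 4)² + 2)*38 = ((-7)² + 2)*38 = (49 + 2)*38 = 51*38 = 1938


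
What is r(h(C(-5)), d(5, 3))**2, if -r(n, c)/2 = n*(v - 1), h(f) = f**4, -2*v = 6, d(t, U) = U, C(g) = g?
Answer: 25000000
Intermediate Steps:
v = -3 (v = -1/2*6 = -3)
r(n, c) = 8*n (r(n, c) = -2*n*(-3 - 1) = -2*n*(-4) = -(-8)*n = 8*n)
r(h(C(-5)), d(5, 3))**2 = (8*(-5)**4)**2 = (8*625)**2 = 5000**2 = 25000000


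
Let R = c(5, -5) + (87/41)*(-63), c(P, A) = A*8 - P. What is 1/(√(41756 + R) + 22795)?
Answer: 186919/4260477671 - √69891470/21302388355 ≈ 4.3480e-5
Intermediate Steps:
c(P, A) = -P + 8*A (c(P, A) = 8*A - P = -P + 8*A)
R = -7326/41 (R = (-1*5 + 8*(-5)) + (87/41)*(-63) = (-5 - 40) + (87*(1/41))*(-63) = -45 + (87/41)*(-63) = -45 - 5481/41 = -7326/41 ≈ -178.68)
1/(√(41756 + R) + 22795) = 1/(√(41756 - 7326/41) + 22795) = 1/(√(1704670/41) + 22795) = 1/(√69891470/41 + 22795) = 1/(22795 + √69891470/41)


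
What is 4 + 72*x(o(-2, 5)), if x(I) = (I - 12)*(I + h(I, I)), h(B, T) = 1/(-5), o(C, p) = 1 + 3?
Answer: -10924/5 ≈ -2184.8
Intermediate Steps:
o(C, p) = 4
h(B, T) = -⅕
x(I) = (-12 + I)*(-⅕ + I) (x(I) = (I - 12)*(I - ⅕) = (-12 + I)*(-⅕ + I))
4 + 72*x(o(-2, 5)) = 4 + 72*(12/5 + 4² - 61/5*4) = 4 + 72*(12/5 + 16 - 244/5) = 4 + 72*(-152/5) = 4 - 10944/5 = -10924/5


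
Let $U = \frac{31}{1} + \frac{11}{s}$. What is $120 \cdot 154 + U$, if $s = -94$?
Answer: $\frac{1740023}{94} \approx 18511.0$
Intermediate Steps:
$U = \frac{2903}{94}$ ($U = \frac{31}{1} + \frac{11}{-94} = 31 \cdot 1 + 11 \left(- \frac{1}{94}\right) = 31 - \frac{11}{94} = \frac{2903}{94} \approx 30.883$)
$120 \cdot 154 + U = 120 \cdot 154 + \frac{2903}{94} = 18480 + \frac{2903}{94} = \frac{1740023}{94}$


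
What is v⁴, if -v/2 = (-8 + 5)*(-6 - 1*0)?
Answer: 1679616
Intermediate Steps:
v = -36 (v = -2*(-8 + 5)*(-6 - 1*0) = -(-6)*(-6 + 0) = -(-6)*(-6) = -2*18 = -36)
v⁴ = (-36)⁴ = 1679616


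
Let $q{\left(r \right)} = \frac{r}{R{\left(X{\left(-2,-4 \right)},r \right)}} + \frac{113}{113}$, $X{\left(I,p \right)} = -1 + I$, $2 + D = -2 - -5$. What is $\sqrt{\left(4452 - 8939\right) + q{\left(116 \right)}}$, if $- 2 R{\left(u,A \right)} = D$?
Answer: $i \sqrt{4718} \approx 68.688 i$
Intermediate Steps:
$D = 1$ ($D = -2 - -3 = -2 + \left(-2 + 5\right) = -2 + 3 = 1$)
$R{\left(u,A \right)} = - \frac{1}{2}$ ($R{\left(u,A \right)} = \left(- \frac{1}{2}\right) 1 = - \frac{1}{2}$)
$q{\left(r \right)} = 1 - 2 r$ ($q{\left(r \right)} = \frac{r}{- \frac{1}{2}} + \frac{113}{113} = r \left(-2\right) + 113 \cdot \frac{1}{113} = - 2 r + 1 = 1 - 2 r$)
$\sqrt{\left(4452 - 8939\right) + q{\left(116 \right)}} = \sqrt{\left(4452 - 8939\right) + \left(1 - 232\right)} = \sqrt{-4487 + \left(1 - 232\right)} = \sqrt{-4487 - 231} = \sqrt{-4718} = i \sqrt{4718}$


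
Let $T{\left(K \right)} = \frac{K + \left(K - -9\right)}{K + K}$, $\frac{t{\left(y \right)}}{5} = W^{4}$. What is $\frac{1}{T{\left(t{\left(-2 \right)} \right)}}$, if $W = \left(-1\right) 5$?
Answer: $\frac{6250}{6259} \approx 0.99856$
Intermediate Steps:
$W = -5$
$t{\left(y \right)} = 3125$ ($t{\left(y \right)} = 5 \left(-5\right)^{4} = 5 \cdot 625 = 3125$)
$T{\left(K \right)} = \frac{9 + 2 K}{2 K}$ ($T{\left(K \right)} = \frac{K + \left(K + 9\right)}{2 K} = \left(K + \left(9 + K\right)\right) \frac{1}{2 K} = \left(9 + 2 K\right) \frac{1}{2 K} = \frac{9 + 2 K}{2 K}$)
$\frac{1}{T{\left(t{\left(-2 \right)} \right)}} = \frac{1}{\frac{1}{3125} \left(\frac{9}{2} + 3125\right)} = \frac{1}{\frac{1}{3125} \cdot \frac{6259}{2}} = \frac{1}{\frac{6259}{6250}} = \frac{6250}{6259}$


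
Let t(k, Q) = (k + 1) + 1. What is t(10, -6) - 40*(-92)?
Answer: 3692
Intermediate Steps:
t(k, Q) = 2 + k (t(k, Q) = (1 + k) + 1 = 2 + k)
t(10, -6) - 40*(-92) = (2 + 10) - 40*(-92) = 12 + 3680 = 3692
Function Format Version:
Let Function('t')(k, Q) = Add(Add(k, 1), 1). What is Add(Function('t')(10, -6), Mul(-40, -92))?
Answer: 3692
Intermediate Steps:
Function('t')(k, Q) = Add(2, k) (Function('t')(k, Q) = Add(Add(1, k), 1) = Add(2, k))
Add(Function('t')(10, -6), Mul(-40, -92)) = Add(Add(2, 10), Mul(-40, -92)) = Add(12, 3680) = 3692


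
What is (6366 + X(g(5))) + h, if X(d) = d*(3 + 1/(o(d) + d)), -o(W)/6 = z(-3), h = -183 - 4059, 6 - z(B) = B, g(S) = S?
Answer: 104806/49 ≈ 2138.9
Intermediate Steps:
z(B) = 6 - B
h = -4242
o(W) = -54 (o(W) = -6*(6 - 1*(-3)) = -6*(6 + 3) = -6*9 = -54)
X(d) = d*(3 + 1/(-54 + d))
(6366 + X(g(5))) + h = (6366 + 5*(-161 + 3*5)/(-54 + 5)) - 4242 = (6366 + 5*(-161 + 15)/(-49)) - 4242 = (6366 + 5*(-1/49)*(-146)) - 4242 = (6366 + 730/49) - 4242 = 312664/49 - 4242 = 104806/49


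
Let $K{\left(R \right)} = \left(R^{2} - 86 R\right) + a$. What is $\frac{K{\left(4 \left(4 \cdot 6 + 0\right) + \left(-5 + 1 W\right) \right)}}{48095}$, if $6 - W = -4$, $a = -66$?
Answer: $\frac{1449}{48095} \approx 0.030128$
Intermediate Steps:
$W = 10$ ($W = 6 - -4 = 6 + 4 = 10$)
$K{\left(R \right)} = -66 + R^{2} - 86 R$ ($K{\left(R \right)} = \left(R^{2} - 86 R\right) - 66 = -66 + R^{2} - 86 R$)
$\frac{K{\left(4 \left(4 \cdot 6 + 0\right) + \left(-5 + 1 W\right) \right)}}{48095} = \frac{-66 + \left(4 \left(4 \cdot 6 + 0\right) + \left(-5 + 1 \cdot 10\right)\right)^{2} - 86 \left(4 \left(4 \cdot 6 + 0\right) + \left(-5 + 1 \cdot 10\right)\right)}{48095} = \left(-66 + \left(4 \left(24 + 0\right) + \left(-5 + 10\right)\right)^{2} - 86 \left(4 \left(24 + 0\right) + \left(-5 + 10\right)\right)\right) \frac{1}{48095} = \left(-66 + \left(4 \cdot 24 + 5\right)^{2} - 86 \left(4 \cdot 24 + 5\right)\right) \frac{1}{48095} = \left(-66 + \left(96 + 5\right)^{2} - 86 \left(96 + 5\right)\right) \frac{1}{48095} = \left(-66 + 101^{2} - 8686\right) \frac{1}{48095} = \left(-66 + 10201 - 8686\right) \frac{1}{48095} = 1449 \cdot \frac{1}{48095} = \frac{1449}{48095}$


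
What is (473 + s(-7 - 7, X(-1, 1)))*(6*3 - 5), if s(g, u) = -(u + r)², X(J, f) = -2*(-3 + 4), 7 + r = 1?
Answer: 5317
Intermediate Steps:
r = -6 (r = -7 + 1 = -6)
X(J, f) = -2 (X(J, f) = -2*1 = -2)
s(g, u) = -(-6 + u)² (s(g, u) = -(u - 6)² = -(-6 + u)²)
(473 + s(-7 - 7, X(-1, 1)))*(6*3 - 5) = (473 - (-6 - 2)²)*(6*3 - 5) = (473 - 1*(-8)²)*(18 - 5) = (473 - 1*64)*13 = (473 - 64)*13 = 409*13 = 5317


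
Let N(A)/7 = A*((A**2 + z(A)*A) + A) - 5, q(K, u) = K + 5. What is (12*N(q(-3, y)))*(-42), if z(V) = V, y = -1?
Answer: -52920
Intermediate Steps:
q(K, u) = 5 + K
N(A) = -35 + 7*A*(A + 2*A**2) (N(A) = 7*(A*((A**2 + A*A) + A) - 5) = 7*(A*((A**2 + A**2) + A) - 5) = 7*(A*(2*A**2 + A) - 5) = 7*(A*(A + 2*A**2) - 5) = 7*(-5 + A*(A + 2*A**2)) = -35 + 7*A*(A + 2*A**2))
(12*N(q(-3, y)))*(-42) = (12*(-35 + 7*(5 - 3)**2 + 14*(5 - 3)**3))*(-42) = (12*(-35 + 7*2**2 + 14*2**3))*(-42) = (12*(-35 + 7*4 + 14*8))*(-42) = (12*(-35 + 28 + 112))*(-42) = (12*105)*(-42) = 1260*(-42) = -52920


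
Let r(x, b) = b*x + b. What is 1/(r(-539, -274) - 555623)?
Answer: -1/408211 ≈ -2.4497e-6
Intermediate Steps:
r(x, b) = b + b*x
1/(r(-539, -274) - 555623) = 1/(-274*(1 - 539) - 555623) = 1/(-274*(-538) - 555623) = 1/(147412 - 555623) = 1/(-408211) = -1/408211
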